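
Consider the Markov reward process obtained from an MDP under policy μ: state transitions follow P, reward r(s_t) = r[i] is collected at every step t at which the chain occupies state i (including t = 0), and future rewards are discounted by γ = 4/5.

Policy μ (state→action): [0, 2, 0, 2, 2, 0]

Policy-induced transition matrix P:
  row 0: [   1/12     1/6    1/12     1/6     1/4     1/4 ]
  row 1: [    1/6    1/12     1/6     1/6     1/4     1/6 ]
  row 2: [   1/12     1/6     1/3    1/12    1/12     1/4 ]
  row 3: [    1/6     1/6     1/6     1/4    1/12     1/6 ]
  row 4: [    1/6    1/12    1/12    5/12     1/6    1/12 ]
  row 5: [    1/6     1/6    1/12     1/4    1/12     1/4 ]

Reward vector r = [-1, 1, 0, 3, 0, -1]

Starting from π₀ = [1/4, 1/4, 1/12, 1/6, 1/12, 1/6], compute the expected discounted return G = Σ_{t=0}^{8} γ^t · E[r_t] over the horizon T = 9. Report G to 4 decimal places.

t=0: π = [0.2500, 0.2500, 0.0833, 0.1667, 0.0833, 0.1667], E[r] = 0.3333, γ^t·E[r] = 0.333333, running G = 0.333333
t=1: π = [0.1389, 0.1389, 0.1389, 0.2083, 0.1736, 0.2014], E[r] = 0.4236, γ^t·E[r] = 0.338889, running G = 0.672222
t=2: π = [0.1435, 0.1406, 0.1470, 0.2326, 0.1441, 0.1921], E[r] = 0.5029, γ^t·E[r] = 0.321852, running G = 0.994074
t=3: π = [0.1425, 0.1429, 0.1512, 0.2258, 0.1427, 0.1949], E[r] = 0.4831, γ^t·E[r] = 0.247358, running G = 1.241432
t=4: π = [0.1422, 0.1429, 0.1519, 0.2248, 0.1428, 0.1955], E[r] = 0.4796, γ^t·E[r] = 0.196440, running G = 1.437872
t=5: π = [0.1422, 0.1429, 0.1519, 0.2247, 0.1427, 0.1956], E[r] = 0.4793, γ^t·E[r] = 0.157069, running G = 1.594941
t=6: π = [0.1422, 0.1429, 0.1520, 0.2247, 0.1427, 0.1956], E[r] = 0.4793, γ^t·E[r] = 0.125640, running G = 1.720581
t=7: π = [0.1422, 0.1429, 0.1520, 0.2247, 0.1427, 0.1956], E[r] = 0.4793, γ^t·E[r] = 0.100509, running G = 1.821090
t=8: π = [0.1422, 0.1429, 0.1520, 0.2247, 0.1427, 0.1956], E[r] = 0.4793, γ^t·E[r] = 0.080407, running G = 1.901497

G = 1.9015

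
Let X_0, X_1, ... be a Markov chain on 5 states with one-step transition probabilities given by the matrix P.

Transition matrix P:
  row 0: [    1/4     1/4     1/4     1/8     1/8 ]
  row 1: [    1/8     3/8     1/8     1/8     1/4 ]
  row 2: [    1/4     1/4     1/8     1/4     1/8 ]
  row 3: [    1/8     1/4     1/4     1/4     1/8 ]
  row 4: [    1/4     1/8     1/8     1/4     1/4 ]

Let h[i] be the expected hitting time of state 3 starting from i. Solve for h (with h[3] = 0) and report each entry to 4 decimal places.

h = [5.9113, 5.8982, 5.2545, 0.0000, 5.1626]

First-step conditioning: h[3] = 0; for i ≠ 3, h[i] = 1 + Σ_k P[i][k]·h[k].
  h[0] = 1 + 1/4·h[0] + 1/4·h[1] + 1/4·h[2] + 1/8·h[4]
  h[1] = 1 + 1/8·h[0] + 3/8·h[1] + 1/8·h[2] + 1/4·h[4]
  h[2] = 1 + 1/4·h[0] + 1/4·h[1] + 1/8·h[2] + 1/8·h[4]
  h[4] = 1 + 1/4·h[0] + 1/8·h[1] + 1/8·h[2] + 1/4·h[4]
Solving the 4×4 linear system over states ≠ 3 gives exactly h = [1200/203, 3592/609, 3200/609, 0, 1048/203] (h[3] = 0 is the target).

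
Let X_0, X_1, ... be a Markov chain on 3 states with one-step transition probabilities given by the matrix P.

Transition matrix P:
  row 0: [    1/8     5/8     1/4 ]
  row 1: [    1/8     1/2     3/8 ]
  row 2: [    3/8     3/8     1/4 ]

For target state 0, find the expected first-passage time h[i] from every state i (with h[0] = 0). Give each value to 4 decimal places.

h = [0.0000, 4.8000, 3.7333]

First-step conditioning: h[0] = 0; for i ≠ 0, h[i] = 1 + Σ_k P[i][k]·h[k].
  h[1] = 1 + 1/2·h[1] + 3/8·h[2]
  h[2] = 1 + 3/8·h[1] + 1/4·h[2]
Solving the 2×2 linear system over states ≠ 0 gives exactly h = [0, 24/5, 56/15] (h[0] = 0 is the target).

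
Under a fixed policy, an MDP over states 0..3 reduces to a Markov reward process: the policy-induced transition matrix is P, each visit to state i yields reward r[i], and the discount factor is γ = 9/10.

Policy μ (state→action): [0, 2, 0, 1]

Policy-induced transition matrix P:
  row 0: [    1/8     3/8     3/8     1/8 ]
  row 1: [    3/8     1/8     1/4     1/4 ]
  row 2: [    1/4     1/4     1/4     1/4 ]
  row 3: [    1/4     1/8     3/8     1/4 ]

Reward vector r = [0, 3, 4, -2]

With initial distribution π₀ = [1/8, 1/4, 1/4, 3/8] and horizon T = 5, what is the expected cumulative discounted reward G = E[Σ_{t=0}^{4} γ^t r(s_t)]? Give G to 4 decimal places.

G = 5.4624

t=0: π = [0.1250, 0.2500, 0.2500, 0.3750], E[r] = 1.0000, γ^t·E[r] = 1.000000, running G = 1.000000
t=1: π = [0.2656, 0.1875, 0.3125, 0.2344], E[r] = 1.3438, γ^t·E[r] = 1.209375, running G = 2.209375
t=2: π = [0.2402, 0.2305, 0.3125, 0.2168], E[r] = 1.5078, γ^t·E[r] = 1.221328, running G = 3.430703
t=3: π = [0.2488, 0.2241, 0.3071, 0.2200], E[r] = 1.4609, γ^t·E[r] = 1.065023, running G = 4.495727
t=4: π = [0.2469, 0.2256, 0.3086, 0.2189], E[r] = 1.4733, γ^t·E[r] = 0.966650, running G = 5.462377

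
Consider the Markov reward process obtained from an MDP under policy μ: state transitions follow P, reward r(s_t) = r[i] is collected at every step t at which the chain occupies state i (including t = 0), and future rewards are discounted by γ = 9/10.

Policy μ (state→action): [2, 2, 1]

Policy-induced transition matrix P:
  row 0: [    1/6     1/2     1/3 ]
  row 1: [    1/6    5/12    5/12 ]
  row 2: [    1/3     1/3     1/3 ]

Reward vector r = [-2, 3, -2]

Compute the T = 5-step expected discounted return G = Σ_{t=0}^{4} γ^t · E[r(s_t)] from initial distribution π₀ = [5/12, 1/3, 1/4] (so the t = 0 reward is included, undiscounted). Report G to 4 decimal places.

G = -0.1457

t=0: π = [0.4167, 0.3333, 0.2500], E[r] = -0.3333, γ^t·E[r] = -0.333333, running G = -0.333333
t=1: π = [0.2083, 0.4306, 0.3611], E[r] = 0.1528, γ^t·E[r] = 0.137500, running G = -0.195833
t=2: π = [0.2269, 0.4039, 0.3692], E[r] = 0.0197, γ^t·E[r] = 0.015938, running G = -0.179896
t=3: π = [0.2282, 0.4048, 0.3670], E[r] = 0.0240, γ^t·E[r] = 0.017508, running G = -0.162388
t=4: π = [0.2278, 0.4051, 0.3671], E[r] = 0.0255, γ^t·E[r] = 0.016733, running G = -0.145655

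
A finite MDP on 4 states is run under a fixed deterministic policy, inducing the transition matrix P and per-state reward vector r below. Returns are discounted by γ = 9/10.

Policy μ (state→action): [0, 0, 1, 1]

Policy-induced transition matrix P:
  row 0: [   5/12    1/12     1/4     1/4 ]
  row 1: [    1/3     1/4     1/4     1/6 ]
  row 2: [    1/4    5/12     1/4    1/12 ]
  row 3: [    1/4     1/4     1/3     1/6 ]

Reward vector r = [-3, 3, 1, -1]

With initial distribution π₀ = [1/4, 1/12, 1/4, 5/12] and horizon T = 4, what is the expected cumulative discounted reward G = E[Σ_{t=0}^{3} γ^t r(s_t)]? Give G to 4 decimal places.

G = -0.9062

t=0: π = [0.2500, 0.0833, 0.2500, 0.4167], E[r] = -0.6667, γ^t·E[r] = -0.666667, running G = -0.666667
t=1: π = [0.2986, 0.2500, 0.2847, 0.1667], E[r] = -0.0278, γ^t·E[r] = -0.025000, running G = -0.691667
t=2: π = [0.3206, 0.2477, 0.2639, 0.1678], E[r] = -0.1227, γ^t·E[r] = -0.099375, running G = -0.791042
t=3: π = [0.3241, 0.2405, 0.2640, 0.1714], E[r] = -0.1580, γ^t·E[r] = -0.115172, running G = -0.906214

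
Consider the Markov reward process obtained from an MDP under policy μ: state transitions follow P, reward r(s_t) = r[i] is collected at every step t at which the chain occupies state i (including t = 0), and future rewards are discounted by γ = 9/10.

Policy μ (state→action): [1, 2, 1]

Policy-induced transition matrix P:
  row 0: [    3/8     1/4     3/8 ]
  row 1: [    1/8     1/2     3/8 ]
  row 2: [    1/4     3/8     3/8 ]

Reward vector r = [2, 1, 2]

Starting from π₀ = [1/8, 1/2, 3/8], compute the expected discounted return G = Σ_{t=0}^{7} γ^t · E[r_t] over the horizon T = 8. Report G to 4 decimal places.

t=0: π = [0.1250, 0.5000, 0.3750], E[r] = 1.5000, γ^t·E[r] = 1.500000, running G = 1.500000
t=1: π = [0.2031, 0.4219, 0.3750], E[r] = 1.5781, γ^t·E[r] = 1.420313, running G = 2.920313
t=2: π = [0.2227, 0.4023, 0.3750], E[r] = 1.5977, γ^t·E[r] = 1.294102, running G = 4.214414
t=3: π = [0.2275, 0.3975, 0.3750], E[r] = 1.6025, γ^t·E[r] = 1.168251, running G = 5.382665
t=4: π = [0.2288, 0.3962, 0.3750], E[r] = 1.6038, γ^t·E[r] = 1.052227, running G = 6.434892
t=5: π = [0.2291, 0.3959, 0.3750], E[r] = 1.6041, γ^t·E[r] = 0.947184, running G = 7.382076
t=6: π = [0.2291, 0.3959, 0.3750], E[r] = 1.6041, γ^t·E[r] = 0.852506, running G = 8.234583
t=7: π = [0.2292, 0.3958, 0.3750], E[r] = 1.6042, γ^t·E[r] = 0.767265, running G = 9.001847

G = 9.0018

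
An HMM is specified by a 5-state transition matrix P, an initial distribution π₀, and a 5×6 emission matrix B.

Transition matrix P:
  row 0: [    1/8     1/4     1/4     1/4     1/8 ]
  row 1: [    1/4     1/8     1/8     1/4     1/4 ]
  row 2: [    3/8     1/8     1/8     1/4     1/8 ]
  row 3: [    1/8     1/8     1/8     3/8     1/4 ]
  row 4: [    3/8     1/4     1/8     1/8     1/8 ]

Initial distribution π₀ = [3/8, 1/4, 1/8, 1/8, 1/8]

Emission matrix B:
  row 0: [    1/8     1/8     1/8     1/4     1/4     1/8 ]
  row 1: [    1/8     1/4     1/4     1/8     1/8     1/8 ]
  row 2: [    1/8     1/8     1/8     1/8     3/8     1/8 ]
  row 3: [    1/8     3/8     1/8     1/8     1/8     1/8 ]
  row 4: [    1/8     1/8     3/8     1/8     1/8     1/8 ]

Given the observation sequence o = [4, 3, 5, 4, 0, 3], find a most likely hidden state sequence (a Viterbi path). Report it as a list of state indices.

path = [2, 0, 2, 0, 2, 0]

t=0: δ = [9.375e-02, 3.125e-02, 4.688e-02, 1.562e-02, 1.562e-02]  (obs o_0=4)
t=1: δ = [4.395e-03, 2.930e-03, 2.930e-03, 2.930e-03, 1.465e-03]  ψ = [2, 0, 0, 0, 0]  (obs o_1=3)
t=2: δ = [1.373e-04, 1.373e-04, 1.373e-04, 1.373e-04, 9.155e-05]  ψ = [2, 0, 0, 0, 1]  (obs o_2=5)
t=3: δ = [1.287e-05, 4.292e-06, 1.287e-05, 6.437e-06, 4.292e-06]  ψ = [2, 0, 0, 3, 1]  (obs o_3=4)
t=4: δ = [6.035e-07, 4.023e-07, 4.023e-07, 4.023e-07, 2.012e-07]  ψ = [2, 0, 0, 0, 0]  (obs o_4=0)
t=5: δ = [3.772e-08, 1.886e-08, 1.886e-08, 1.886e-08, 1.257e-08]  ψ = [2, 0, 0, 0, 1]  (obs o_5=3)
backtrack: best end state = 0; path = [2, 0, 2, 0, 2, 0]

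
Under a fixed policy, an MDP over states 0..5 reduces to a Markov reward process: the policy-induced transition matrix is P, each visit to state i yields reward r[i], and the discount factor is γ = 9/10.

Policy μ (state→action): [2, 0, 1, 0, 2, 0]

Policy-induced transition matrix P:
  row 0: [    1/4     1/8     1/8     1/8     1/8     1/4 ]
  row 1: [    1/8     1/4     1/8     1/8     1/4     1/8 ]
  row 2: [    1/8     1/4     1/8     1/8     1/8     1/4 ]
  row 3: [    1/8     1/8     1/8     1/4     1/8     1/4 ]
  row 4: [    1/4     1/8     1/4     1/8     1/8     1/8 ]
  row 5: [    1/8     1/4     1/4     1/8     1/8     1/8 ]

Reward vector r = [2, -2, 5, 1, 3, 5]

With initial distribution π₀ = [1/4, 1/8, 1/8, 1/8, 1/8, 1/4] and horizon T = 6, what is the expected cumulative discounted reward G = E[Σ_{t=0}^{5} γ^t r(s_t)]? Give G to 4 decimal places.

t=0: π = [0.2500, 0.1250, 0.1250, 0.1250, 0.1250, 0.2500], E[r] = 2.6250, γ^t·E[r] = 2.625000, running G = 2.625000
t=1: π = [0.1719, 0.1875, 0.1719, 0.1406, 0.1406, 0.1875], E[r] = 2.3281, γ^t·E[r] = 2.095313, running G = 4.720313
t=2: π = [0.1641, 0.1934, 0.1660, 0.1426, 0.1484, 0.1855], E[r] = 2.2871, γ^t·E[r] = 1.852559, running G = 6.572871
t=3: π = [0.1641, 0.1931, 0.1667, 0.1428, 0.1492, 0.1841], E[r] = 2.2864, γ^t·E[r] = 1.666769, running G = 8.239640
t=4: π = [0.1642, 0.1930, 0.1667, 0.1429, 0.1491, 0.1842], E[r] = 2.2869, γ^t·E[r] = 1.500432, running G = 9.740072
t=5: π = [0.1642, 0.1930, 0.1667, 0.1429, 0.1491, 0.1842], E[r] = 2.2870, γ^t·E[r] = 1.350432, running G = 11.090504

G = 11.0905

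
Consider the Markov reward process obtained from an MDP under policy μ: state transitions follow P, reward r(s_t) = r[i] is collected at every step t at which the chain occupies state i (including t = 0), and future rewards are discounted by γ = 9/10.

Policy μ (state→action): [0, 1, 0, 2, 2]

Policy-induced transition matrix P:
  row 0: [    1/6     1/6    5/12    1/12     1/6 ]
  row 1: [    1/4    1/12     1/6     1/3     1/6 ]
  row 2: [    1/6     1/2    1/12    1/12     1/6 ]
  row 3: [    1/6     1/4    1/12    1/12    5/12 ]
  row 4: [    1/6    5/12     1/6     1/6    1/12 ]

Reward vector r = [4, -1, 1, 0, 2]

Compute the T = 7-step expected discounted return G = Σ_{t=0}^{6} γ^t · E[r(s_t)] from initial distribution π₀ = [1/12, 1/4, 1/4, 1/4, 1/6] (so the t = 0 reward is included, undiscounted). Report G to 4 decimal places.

G = 5.1150

t=0: π = [0.0833, 0.2500, 0.2500, 0.2500, 0.1667], E[r] = 0.6667, γ^t·E[r] = 0.666667, running G = 0.666667
t=1: π = [0.1875, 0.2917, 0.1458, 0.1597, 0.2153], E[r] = 1.0347, γ^t·E[r] = 0.931250, running G = 1.597917
t=2: π = [0.1910, 0.2581, 0.1881, 0.1742, 0.1887], E[r] = 1.0712, γ^t·E[r] = 0.867656, running G = 2.465573
t=3: π = [0.1882, 0.2695, 0.1842, 0.1636, 0.1945], E[r] = 1.0564, γ^t·E[r] = 0.770098, running G = 3.235671
t=4: π = [0.1891, 0.2679, 0.1847, 0.1669, 0.1914], E[r] = 1.0561, γ^t·E[r] = 0.692893, running G = 3.928563
t=5: π = [0.1890, 0.2677, 0.1846, 0.1662, 0.1925], E[r] = 1.0578, γ^t·E[r] = 0.624641, running G = 4.553204
t=6: π = [0.1890, 0.2679, 0.1847, 0.1663, 0.1922], E[r] = 1.0571, γ^t·E[r] = 0.561769, running G = 5.114973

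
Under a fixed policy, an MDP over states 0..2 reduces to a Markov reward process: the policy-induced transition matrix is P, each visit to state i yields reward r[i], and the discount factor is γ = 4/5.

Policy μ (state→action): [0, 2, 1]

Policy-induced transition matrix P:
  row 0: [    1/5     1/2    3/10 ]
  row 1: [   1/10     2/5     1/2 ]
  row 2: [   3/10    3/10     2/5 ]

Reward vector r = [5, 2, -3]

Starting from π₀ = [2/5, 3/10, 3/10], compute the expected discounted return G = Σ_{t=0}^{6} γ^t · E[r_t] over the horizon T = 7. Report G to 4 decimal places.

t=0: π = [0.4000, 0.3000, 0.3000], E[r] = 1.7000, γ^t·E[r] = 1.700000, running G = 1.700000
t=1: π = [0.2000, 0.4100, 0.3900], E[r] = 0.6500, γ^t·E[r] = 0.520000, running G = 2.220000
t=2: π = [0.1980, 0.3810, 0.4210], E[r] = 0.4890, γ^t·E[r] = 0.312960, running G = 2.532960
t=3: π = [0.2040, 0.3777, 0.4183], E[r] = 0.5205, γ^t·E[r] = 0.266496, running G = 2.799456
t=4: π = [0.2041, 0.3786, 0.4174], E[r] = 0.5253, γ^t·E[r] = 0.215175, running G = 3.014631
t=5: π = [0.2039, 0.3787, 0.4175], E[r] = 0.5244, γ^t·E[r] = 0.171830, running G = 3.186462
t=6: π = [0.2039, 0.3786, 0.4175], E[r] = 0.5242, γ^t·E[r] = 0.137426, running G = 3.323888

G = 3.3239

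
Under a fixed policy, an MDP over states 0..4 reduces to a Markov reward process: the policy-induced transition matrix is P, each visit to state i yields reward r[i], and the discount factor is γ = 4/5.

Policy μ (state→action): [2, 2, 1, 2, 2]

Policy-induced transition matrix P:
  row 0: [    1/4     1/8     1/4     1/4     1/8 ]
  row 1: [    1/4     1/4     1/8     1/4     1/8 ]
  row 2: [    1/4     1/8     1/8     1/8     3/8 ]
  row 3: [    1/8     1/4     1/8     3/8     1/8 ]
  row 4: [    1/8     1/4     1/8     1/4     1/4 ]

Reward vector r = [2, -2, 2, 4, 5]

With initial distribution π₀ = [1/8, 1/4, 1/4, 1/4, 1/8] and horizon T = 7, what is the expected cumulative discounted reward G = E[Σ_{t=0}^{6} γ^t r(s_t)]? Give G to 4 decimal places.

t=0: π = [0.1250, 0.2500, 0.2500, 0.2500, 0.1250], E[r] = 1.8750, γ^t·E[r] = 1.875000, running G = 1.875000
t=1: π = [0.2031, 0.2031, 0.1406, 0.2500, 0.2031], E[r] = 2.2969, γ^t·E[r] = 1.837500, running G = 3.712500
t=2: π = [0.1934, 0.2070, 0.1504, 0.2637, 0.1855], E[r] = 2.2559, γ^t·E[r] = 1.443750, running G = 5.156250
t=3: π = [0.1938, 0.2070, 0.1492, 0.2642, 0.1858], E[r] = 2.2576, γ^t·E[r] = 1.155875, running G = 6.312125
t=4: π = [0.1938, 0.2071, 0.1492, 0.2644, 0.1855], E[r] = 2.2568, γ^t·E[r] = 0.924388, running G = 7.236513
t=5: π = [0.1938, 0.2071, 0.1492, 0.2644, 0.1855], E[r] = 2.2568, γ^t·E[r] = 0.739499, running G = 7.976011
t=6: π = [0.1938, 0.2071, 0.1492, 0.2644, 0.1855], E[r] = 2.2568, γ^t·E[r] = 0.591596, running G = 8.567608

G = 8.5676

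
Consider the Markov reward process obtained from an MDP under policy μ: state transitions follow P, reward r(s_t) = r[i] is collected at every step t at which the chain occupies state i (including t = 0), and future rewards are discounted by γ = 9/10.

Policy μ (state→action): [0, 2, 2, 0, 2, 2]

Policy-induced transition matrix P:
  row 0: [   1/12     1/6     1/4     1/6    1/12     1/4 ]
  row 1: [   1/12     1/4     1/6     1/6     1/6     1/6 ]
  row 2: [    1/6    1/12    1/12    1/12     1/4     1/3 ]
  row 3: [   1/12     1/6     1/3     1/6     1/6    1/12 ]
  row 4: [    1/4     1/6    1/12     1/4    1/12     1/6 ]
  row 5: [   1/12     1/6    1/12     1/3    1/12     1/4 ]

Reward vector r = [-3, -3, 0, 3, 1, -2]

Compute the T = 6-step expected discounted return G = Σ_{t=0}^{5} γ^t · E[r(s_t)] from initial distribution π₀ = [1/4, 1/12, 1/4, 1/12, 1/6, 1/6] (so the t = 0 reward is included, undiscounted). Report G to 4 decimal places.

t=0: π = [0.2500, 0.0833, 0.2500, 0.0833, 0.1667, 0.1667], E[r] = -0.9167, γ^t·E[r] = -0.916667, running G = -0.916667
t=1: π = [0.1319, 0.1528, 0.1528, 0.1875, 0.1389, 0.2361], E[r] = -0.6250, γ^t·E[r] = -0.562500, running G = -1.479167
t=2: π = [0.1192, 0.1667, 0.1649, 0.2049, 0.1372, 0.2072], E[r] = -0.5203, γ^t·E[r] = -0.421406, running G = -1.900573
t=3: π = [0.1199, 0.1668, 0.1683, 0.1989, 0.1418, 0.2043], E[r] = -0.5304, γ^t·E[r] = -0.386648, running G = -2.287221
t=4: π = [0.1210, 0.1665, 0.1669, 0.1985, 0.1419, 0.2052], E[r] = -0.5356, γ^t·E[r] = -0.351374, running G = -2.638596
t=5: π = [0.1209, 0.1666, 0.1670, 0.1988, 0.1416, 0.2051], E[r] = -0.5349, γ^t·E[r] = -0.315873, running G = -2.954468

G = -2.9545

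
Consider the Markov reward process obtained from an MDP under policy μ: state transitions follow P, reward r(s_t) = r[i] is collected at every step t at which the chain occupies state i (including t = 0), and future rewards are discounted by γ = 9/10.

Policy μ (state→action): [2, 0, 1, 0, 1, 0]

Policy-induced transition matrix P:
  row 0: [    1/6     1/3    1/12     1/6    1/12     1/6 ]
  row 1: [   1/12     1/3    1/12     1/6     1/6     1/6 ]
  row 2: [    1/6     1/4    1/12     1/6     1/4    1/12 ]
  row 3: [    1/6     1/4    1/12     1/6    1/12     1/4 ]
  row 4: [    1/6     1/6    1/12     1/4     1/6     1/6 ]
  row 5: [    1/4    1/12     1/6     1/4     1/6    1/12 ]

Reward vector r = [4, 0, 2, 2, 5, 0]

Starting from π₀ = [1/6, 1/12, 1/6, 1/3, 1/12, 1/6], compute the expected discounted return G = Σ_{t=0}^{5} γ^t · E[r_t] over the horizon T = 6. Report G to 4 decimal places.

G = 9.2612

t=0: π = [0.1667, 0.0833, 0.1667, 0.3333, 0.0833, 0.1667], E[r] = 2.0833, γ^t·E[r] = 2.083333, running G = 2.083333
t=1: π = [0.1736, 0.2361, 0.0972, 0.1875, 0.1389, 0.1667], E[r] = 1.9583, γ^t·E[r] = 1.762500, running G = 3.845833
t=2: π = [0.1609, 0.2448, 0.0972, 0.1921, 0.1447, 0.1603], E[r] = 1.9456, γ^t·E[r] = 1.575938, running G = 5.421771
t=3: π = [0.1596, 0.2450, 0.0967, 0.1921, 0.1454, 0.1612], E[r] = 1.9428, γ^t·E[r] = 1.416305, running G = 6.838076
t=4: π = [0.1597, 0.2447, 0.0968, 0.1922, 0.1454, 0.1612], E[r] = 1.9438, γ^t·E[r] = 1.275307, running G = 8.113383
t=5: π = [0.1597, 0.2447, 0.0968, 0.1922, 0.1454, 0.1612], E[r] = 1.9438, γ^t·E[r] = 1.147798, running G = 9.261181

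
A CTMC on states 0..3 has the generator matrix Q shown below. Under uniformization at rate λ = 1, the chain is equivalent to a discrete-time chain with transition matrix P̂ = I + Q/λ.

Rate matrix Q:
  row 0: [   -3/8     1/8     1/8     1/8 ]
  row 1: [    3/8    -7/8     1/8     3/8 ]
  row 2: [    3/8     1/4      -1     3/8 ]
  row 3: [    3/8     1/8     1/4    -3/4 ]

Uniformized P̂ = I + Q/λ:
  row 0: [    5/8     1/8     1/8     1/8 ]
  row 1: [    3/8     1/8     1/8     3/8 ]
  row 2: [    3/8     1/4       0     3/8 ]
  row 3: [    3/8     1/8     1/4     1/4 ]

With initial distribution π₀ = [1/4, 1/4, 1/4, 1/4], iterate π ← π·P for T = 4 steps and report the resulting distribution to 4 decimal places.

t=0: π = [0.2500, 0.2500, 0.2500, 0.2500]
t=1: π = [0.4375, 0.1563, 0.1250, 0.2813]
t=2: π = [0.4844, 0.1406, 0.1445, 0.2305]
t=3: π = [0.4961, 0.1431, 0.1357, 0.2251]
t=4: π = [0.4990, 0.1420, 0.1362, 0.2228]

π = [0.4990, 0.1420, 0.1362, 0.2228]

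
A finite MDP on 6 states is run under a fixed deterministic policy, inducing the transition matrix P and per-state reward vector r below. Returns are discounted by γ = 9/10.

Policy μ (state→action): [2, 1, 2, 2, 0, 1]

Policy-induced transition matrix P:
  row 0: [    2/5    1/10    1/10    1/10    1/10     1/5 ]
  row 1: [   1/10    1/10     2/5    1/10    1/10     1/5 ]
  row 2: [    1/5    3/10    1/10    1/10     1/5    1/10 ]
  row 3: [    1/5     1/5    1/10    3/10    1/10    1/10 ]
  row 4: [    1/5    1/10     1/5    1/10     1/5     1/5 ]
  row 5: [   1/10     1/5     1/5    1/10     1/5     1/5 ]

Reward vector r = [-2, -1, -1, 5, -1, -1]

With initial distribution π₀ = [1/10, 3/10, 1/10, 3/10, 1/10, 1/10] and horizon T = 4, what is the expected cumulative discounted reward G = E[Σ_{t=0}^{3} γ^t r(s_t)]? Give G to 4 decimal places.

G = -0.1588

t=0: π = [0.1000, 0.3000, 0.1000, 0.3000, 0.1000, 0.1000], E[r] = 0.7000, γ^t·E[r] = 0.700000, running G = 0.700000
t=1: π = [0.1800, 0.1600, 0.2100, 0.1600, 0.1300, 0.1600], E[r] = -0.2200, γ^t·E[r] = -0.198000, running G = 0.502000
t=2: π = [0.2040, 0.1740, 0.1770, 0.1320, 0.1500, 0.1630], E[r] = -0.4120, γ^t·E[r] = -0.333720, running G = 0.168280
t=3: π = [0.2071, 0.1649, 0.1835, 0.1264, 0.1490, 0.1691], E[r] = -0.4487, γ^t·E[r] = -0.327102, running G = -0.158822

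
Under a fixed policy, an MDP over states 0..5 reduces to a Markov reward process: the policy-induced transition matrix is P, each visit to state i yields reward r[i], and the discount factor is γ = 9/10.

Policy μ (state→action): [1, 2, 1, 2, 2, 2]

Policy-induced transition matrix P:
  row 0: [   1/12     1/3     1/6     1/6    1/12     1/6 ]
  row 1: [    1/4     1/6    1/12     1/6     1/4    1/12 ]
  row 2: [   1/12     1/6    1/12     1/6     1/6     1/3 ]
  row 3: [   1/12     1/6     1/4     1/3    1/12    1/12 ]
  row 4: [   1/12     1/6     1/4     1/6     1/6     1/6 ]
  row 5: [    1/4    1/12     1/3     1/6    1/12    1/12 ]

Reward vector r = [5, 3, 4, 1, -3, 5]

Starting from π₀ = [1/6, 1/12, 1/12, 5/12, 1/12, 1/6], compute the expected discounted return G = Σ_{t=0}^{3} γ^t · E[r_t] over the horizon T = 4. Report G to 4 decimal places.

t=0: π = [0.1667, 0.0833, 0.0833, 0.4167, 0.0833, 0.1667], E[r] = 2.4167, γ^t·E[r] = 2.416667, running G = 2.416667
t=1: π = [0.1250, 0.1806, 0.2222, 0.2361, 0.1111, 0.1250], E[r] = 2.5833, γ^t·E[r] = 2.325000, running G = 4.741667
t=2: π = [0.1343, 0.1771, 0.1829, 0.2060, 0.1412, 0.1586], E[r] = 2.5093, γ^t·E[r] = 2.032500, running G = 6.774167
t=3: π = [0.1393, 0.1758, 0.1920, 0.2010, 0.1399, 0.1520], E[r] = 2.5335, γ^t·E[r] = 1.846898, running G = 8.621065

G = 8.6211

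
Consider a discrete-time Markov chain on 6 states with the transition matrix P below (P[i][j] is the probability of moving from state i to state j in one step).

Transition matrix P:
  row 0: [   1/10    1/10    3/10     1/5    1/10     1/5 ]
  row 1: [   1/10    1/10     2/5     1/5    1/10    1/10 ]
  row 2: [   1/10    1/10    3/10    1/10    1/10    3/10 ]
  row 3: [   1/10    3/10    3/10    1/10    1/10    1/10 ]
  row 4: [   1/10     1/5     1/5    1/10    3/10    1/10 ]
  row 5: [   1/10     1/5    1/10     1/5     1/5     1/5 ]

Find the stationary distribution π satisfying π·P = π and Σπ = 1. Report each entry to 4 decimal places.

π = [0.1000, 0.1617, 0.2652, 0.1443, 0.1476, 0.1812]

Balance equations π_j = Σ_i π_i·P[i][j]:
  π_0 = 1/10·π_0 + 1/10·π_1 + 1/10·π_2 + 1/10·π_3 + 1/10·π_4 + 1/10·π_5
  π_1 = 1/10·π_0 + 1/10·π_1 + 1/10·π_2 + 3/10·π_3 + 1/5·π_4 + 1/5·π_5
  π_2 = 3/10·π_0 + 2/5·π_1 + 3/10·π_2 + 3/10·π_3 + 1/5·π_4 + 1/10·π_5
  π_3 = 1/5·π_0 + 1/5·π_1 + 1/10·π_2 + 1/10·π_3 + 1/10·π_4 + 1/5·π_5
  π_4 = 1/10·π_0 + 1/10·π_1 + 1/10·π_2 + 1/10·π_3 + 3/10·π_4 + 1/5·π_5
  normalize: π_0 + π_1 + π_2 + π_3 + π_4 + π_5 = 1
Solving the linear system gives exactly π = [1/10, 3724/23025, 8141/30700, 13289/92100, 6799/46050, 4171/23025].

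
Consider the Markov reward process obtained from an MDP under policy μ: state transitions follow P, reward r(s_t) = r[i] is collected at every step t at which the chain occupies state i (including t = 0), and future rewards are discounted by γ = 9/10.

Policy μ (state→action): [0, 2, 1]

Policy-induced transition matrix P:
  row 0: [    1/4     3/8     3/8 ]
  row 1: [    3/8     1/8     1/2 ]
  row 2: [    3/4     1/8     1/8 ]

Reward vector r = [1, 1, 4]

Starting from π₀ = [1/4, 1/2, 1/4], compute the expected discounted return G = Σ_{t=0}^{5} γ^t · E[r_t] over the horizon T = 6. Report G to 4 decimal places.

t=0: π = [0.2500, 0.5000, 0.2500], E[r] = 1.7500, γ^t·E[r] = 1.750000, running G = 1.750000
t=1: π = [0.4375, 0.1875, 0.3750], E[r] = 2.1250, γ^t·E[r] = 1.912500, running G = 3.662500
t=2: π = [0.4609, 0.2344, 0.3047], E[r] = 1.9141, γ^t·E[r] = 1.550391, running G = 5.212891
t=3: π = [0.4316, 0.2402, 0.3281], E[r] = 1.9844, γ^t·E[r] = 1.446609, running G = 6.659500
t=4: π = [0.4441, 0.2329, 0.3230], E[r] = 1.9690, γ^t·E[r] = 1.291857, running G = 7.951357
t=5: π = [0.4406, 0.2360, 0.3234], E[r] = 1.9701, γ^t·E[r] = 1.163320, running G = 9.114677

G = 9.1147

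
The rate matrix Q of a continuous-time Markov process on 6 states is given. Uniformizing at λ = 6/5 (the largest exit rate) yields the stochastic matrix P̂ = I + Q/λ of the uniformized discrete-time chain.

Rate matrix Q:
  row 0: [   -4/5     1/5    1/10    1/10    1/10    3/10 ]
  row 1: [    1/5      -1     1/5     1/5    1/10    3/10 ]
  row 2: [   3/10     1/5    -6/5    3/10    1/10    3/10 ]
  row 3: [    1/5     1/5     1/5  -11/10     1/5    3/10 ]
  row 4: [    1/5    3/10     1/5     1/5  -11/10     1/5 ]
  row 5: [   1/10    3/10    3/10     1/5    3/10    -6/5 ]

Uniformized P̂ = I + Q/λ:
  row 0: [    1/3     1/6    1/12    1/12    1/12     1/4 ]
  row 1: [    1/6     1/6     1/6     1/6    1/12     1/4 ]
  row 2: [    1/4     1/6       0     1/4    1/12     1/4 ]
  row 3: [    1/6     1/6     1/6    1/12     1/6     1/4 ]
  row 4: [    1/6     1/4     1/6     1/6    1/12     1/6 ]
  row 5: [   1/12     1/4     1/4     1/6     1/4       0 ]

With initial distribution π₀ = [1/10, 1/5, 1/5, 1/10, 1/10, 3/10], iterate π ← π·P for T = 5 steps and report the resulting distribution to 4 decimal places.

π = [0.1951, 0.1933, 0.1426, 0.1498, 0.1278, 0.1915]

t=0: π = [0.1000, 0.2000, 0.2000, 0.1000, 0.1000, 0.3000]
t=1: π = [0.1750, 0.2000, 0.1500, 0.1667, 0.1417, 0.1667]
t=2: π = [0.1944, 0.1924, 0.1410, 0.1507, 0.1250, 0.1965]
t=3: π = [0.1944, 0.1935, 0.1433, 0.1497, 0.1286, 0.1905]
t=4: π = [0.1951, 0.1933, 0.1424, 0.1499, 0.1275, 0.1917]
t=5: π = [0.1951, 0.1933, 0.1426, 0.1498, 0.1278, 0.1915]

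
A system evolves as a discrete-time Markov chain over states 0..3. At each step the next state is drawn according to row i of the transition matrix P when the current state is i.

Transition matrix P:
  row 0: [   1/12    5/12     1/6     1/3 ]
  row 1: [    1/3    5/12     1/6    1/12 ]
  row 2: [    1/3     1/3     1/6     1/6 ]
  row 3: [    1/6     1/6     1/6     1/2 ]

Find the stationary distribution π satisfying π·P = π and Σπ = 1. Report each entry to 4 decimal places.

π = [0.2312, 0.3363, 0.1667, 0.2658]

Balance equations π_j = Σ_i π_i·P[i][j]:
  π_0 = 1/12·π_0 + 1/3·π_1 + 1/3·π_2 + 1/6·π_3
  π_1 = 5/12·π_0 + 5/12·π_1 + 1/3·π_2 + 1/6·π_3
  π_2 = 1/6·π_0 + 1/6·π_1 + 1/6·π_2 + 1/6·π_3
  normalize: π_0 + π_1 + π_2 + π_3 = 1
Solving the linear system gives exactly π = [77/333, 112/333, 1/6, 59/222].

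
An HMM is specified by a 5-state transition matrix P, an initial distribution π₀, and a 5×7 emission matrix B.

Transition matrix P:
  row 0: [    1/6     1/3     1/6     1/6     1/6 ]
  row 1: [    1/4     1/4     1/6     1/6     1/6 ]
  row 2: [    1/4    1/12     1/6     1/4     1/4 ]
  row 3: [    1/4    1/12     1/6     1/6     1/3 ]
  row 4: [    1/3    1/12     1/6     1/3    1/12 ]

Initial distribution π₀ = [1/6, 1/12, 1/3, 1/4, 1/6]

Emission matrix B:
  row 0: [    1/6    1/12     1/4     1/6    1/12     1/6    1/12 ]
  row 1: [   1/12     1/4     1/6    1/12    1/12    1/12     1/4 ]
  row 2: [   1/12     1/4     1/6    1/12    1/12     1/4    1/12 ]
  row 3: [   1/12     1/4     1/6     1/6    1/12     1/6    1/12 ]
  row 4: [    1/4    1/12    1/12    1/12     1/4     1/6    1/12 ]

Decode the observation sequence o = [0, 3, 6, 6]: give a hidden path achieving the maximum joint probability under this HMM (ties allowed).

t=0: δ = [2.778e-02, 6.944e-03, 2.778e-02, 2.083e-02, 4.167e-02]  (obs o_0=0)
t=1: δ = [2.315e-03, 7.716e-04, 5.787e-04, 2.315e-03, 5.787e-04]  ψ = [4, 0, 4, 4, 2]  (obs o_1=3)
t=2: δ = [4.823e-05, 1.929e-04, 3.215e-05, 3.215e-05, 6.430e-05]  ψ = [3, 0, 0, 0, 3]  (obs o_2=6)
t=3: δ = [4.019e-06, 1.206e-05, 2.679e-06, 2.679e-06, 2.679e-06]  ψ = [1, 1, 1, 1, 1]  (obs o_3=6)
backtrack: best end state = 1; path = [4, 0, 1, 1]

path = [4, 0, 1, 1]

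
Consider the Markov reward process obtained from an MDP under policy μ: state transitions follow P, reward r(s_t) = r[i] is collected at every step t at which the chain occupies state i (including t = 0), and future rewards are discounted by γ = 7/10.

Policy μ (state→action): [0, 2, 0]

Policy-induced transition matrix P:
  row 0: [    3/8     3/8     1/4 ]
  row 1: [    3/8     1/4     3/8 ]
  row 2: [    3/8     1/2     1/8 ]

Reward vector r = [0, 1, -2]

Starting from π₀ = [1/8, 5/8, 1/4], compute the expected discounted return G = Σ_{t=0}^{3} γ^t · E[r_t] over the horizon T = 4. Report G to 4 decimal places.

t=0: π = [0.1250, 0.6250, 0.2500], E[r] = 0.1250, γ^t·E[r] = 0.125000, running G = 0.125000
t=1: π = [0.3750, 0.3281, 0.2969], E[r] = -0.2656, γ^t·E[r] = -0.185938, running G = -0.060938
t=2: π = [0.3750, 0.3711, 0.2539], E[r] = -0.1367, γ^t·E[r] = -0.066992, running G = -0.127930
t=3: π = [0.3750, 0.3604, 0.2646], E[r] = -0.1689, γ^t·E[r] = -0.057948, running G = -0.185878

G = -0.1859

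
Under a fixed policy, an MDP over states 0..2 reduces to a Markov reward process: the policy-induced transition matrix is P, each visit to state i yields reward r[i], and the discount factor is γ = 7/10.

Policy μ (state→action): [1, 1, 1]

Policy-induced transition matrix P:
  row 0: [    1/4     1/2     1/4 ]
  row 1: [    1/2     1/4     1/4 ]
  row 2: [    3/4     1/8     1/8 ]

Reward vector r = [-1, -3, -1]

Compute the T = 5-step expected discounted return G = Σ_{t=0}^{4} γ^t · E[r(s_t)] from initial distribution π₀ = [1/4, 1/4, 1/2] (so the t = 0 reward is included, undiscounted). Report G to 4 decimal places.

G = -4.3661

t=0: π = [0.2500, 0.2500, 0.5000], E[r] = -1.5000, γ^t·E[r] = -1.500000, running G = -1.500000
t=1: π = [0.5625, 0.2500, 0.1875], E[r] = -1.5000, γ^t·E[r] = -1.050000, running G = -2.550000
t=2: π = [0.4063, 0.3672, 0.2266], E[r] = -1.7344, γ^t·E[r] = -0.849844, running G = -3.399844
t=3: π = [0.4551, 0.3232, 0.2217], E[r] = -1.6465, γ^t·E[r] = -0.564744, running G = -3.964588
t=4: π = [0.4417, 0.3361, 0.2223], E[r] = -1.6721, γ^t·E[r] = -0.401476, running G = -4.366064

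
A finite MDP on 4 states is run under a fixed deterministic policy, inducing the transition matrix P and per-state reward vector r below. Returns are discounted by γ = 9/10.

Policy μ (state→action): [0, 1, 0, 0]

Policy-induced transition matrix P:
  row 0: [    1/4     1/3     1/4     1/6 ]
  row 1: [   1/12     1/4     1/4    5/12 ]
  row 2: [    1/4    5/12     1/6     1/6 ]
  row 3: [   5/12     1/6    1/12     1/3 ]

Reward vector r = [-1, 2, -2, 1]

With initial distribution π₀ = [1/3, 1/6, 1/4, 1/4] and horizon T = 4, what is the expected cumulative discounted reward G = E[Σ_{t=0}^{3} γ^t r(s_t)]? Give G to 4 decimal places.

t=0: π = [0.3333, 0.1667, 0.2500, 0.2500], E[r] = -0.2500, γ^t·E[r] = -0.250000, running G = -0.250000
t=1: π = [0.2639, 0.2986, 0.1875, 0.2500], E[r] = 0.2083, γ^t·E[r] = 0.187500, running G = -0.062500
t=2: π = [0.2419, 0.2824, 0.1927, 0.2830], E[r] = 0.2205, γ^t·E[r] = 0.178594, running G = 0.116094
t=3: π = [0.2501, 0.2787, 0.1868, 0.2844], E[r] = 0.2182, γ^t·E[r] = 0.159047, running G = 0.275141

G = 0.2751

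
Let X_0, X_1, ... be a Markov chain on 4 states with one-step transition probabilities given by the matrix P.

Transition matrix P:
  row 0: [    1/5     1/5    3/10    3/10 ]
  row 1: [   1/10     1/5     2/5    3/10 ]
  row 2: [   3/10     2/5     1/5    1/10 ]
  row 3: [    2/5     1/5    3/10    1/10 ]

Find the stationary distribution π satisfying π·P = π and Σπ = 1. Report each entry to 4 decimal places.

Balance equations π_j = Σ_i π_i·P[i][j]:
  π_0 = 1/5·π_0 + 1/10·π_1 + 3/10·π_2 + 2/5·π_3
  π_1 = 1/5·π_0 + 1/5·π_1 + 2/5·π_2 + 1/5·π_3
  π_2 = 3/10·π_0 + 2/5·π_1 + 1/5·π_2 + 3/10·π_3
  normalize: π_0 + π_1 + π_2 + π_3 = 1
Solving the linear system gives exactly π = [79/324, 7/27, 8/27, 65/324].

π = [0.2438, 0.2593, 0.2963, 0.2006]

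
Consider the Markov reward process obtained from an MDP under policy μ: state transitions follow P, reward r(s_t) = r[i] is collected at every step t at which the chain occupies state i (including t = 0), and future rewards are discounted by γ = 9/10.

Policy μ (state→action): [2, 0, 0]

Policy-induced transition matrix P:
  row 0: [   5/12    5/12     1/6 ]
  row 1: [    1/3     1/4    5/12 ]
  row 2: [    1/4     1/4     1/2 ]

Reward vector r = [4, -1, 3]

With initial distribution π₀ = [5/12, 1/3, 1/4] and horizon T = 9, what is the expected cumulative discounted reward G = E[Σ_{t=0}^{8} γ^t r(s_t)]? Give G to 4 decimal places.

G = 12.8556

t=0: π = [0.4167, 0.3333, 0.2500], E[r] = 2.0833, γ^t·E[r] = 2.083333, running G = 2.083333
t=1: π = [0.3472, 0.3194, 0.3333], E[r] = 2.0694, γ^t·E[r] = 1.862500, running G = 3.945833
t=2: π = [0.3345, 0.3079, 0.3576], E[r] = 2.1030, γ^t·E[r] = 1.703438, running G = 5.649271
t=3: π = [0.3314, 0.3057, 0.3628], E[r] = 2.1084, γ^t·E[r] = 1.537031, running G = 7.186302
t=4: π = [0.3307, 0.3052, 0.3641], E[r] = 2.1098, γ^t·E[r] = 1.384225, running G = 8.570527
t=5: π = [0.3306, 0.3051, 0.3643], E[r] = 2.1101, γ^t·E[r] = 1.245981, running G = 9.816508
t=6: π = [0.3305, 0.3051, 0.3644], E[r] = 2.1101, γ^t·E[r] = 1.121420, running G = 10.937927
t=7: π = [0.3305, 0.3051, 0.3644], E[r] = 2.1102, γ^t·E[r] = 1.009285, running G = 11.947213
t=8: π = [0.3305, 0.3051, 0.3644], E[r] = 2.1102, γ^t·E[r] = 0.908358, running G = 12.855571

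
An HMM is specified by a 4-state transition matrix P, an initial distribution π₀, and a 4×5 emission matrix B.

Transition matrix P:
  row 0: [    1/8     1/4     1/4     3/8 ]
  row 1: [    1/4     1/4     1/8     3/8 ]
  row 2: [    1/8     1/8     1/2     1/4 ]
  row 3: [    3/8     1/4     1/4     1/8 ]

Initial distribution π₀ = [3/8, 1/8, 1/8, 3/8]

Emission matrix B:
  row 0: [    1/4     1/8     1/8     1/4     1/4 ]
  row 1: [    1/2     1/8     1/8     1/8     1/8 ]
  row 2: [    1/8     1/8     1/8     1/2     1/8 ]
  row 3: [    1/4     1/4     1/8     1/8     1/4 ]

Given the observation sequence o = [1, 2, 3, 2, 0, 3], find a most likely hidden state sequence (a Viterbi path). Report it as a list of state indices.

path = [3, 2, 2, 2, 2, 2]

t=0: δ = [4.688e-02, 1.562e-02, 1.562e-02, 9.375e-02]  (obs o_0=1)
t=1: δ = [4.395e-03, 2.930e-03, 2.930e-03, 2.197e-03]  ψ = [3, 3, 3, 0]  (obs o_1=2)
t=2: δ = [2.060e-04, 1.373e-04, 7.324e-04, 2.060e-04]  ψ = [3, 0, 2, 0]  (obs o_2=3)
t=3: δ = [1.144e-05, 1.144e-05, 4.578e-05, 2.289e-05]  ψ = [2, 2, 2, 2]  (obs o_3=2)
t=4: δ = [2.146e-06, 2.861e-06, 2.861e-06, 2.861e-06]  ψ = [3, 2, 2, 2]  (obs o_4=0)
t=5: δ = [2.682e-07, 8.941e-08, 7.153e-07, 1.341e-07]  ψ = [3, 1, 2, 1]  (obs o_5=3)
backtrack: best end state = 2; path = [3, 2, 2, 2, 2, 2]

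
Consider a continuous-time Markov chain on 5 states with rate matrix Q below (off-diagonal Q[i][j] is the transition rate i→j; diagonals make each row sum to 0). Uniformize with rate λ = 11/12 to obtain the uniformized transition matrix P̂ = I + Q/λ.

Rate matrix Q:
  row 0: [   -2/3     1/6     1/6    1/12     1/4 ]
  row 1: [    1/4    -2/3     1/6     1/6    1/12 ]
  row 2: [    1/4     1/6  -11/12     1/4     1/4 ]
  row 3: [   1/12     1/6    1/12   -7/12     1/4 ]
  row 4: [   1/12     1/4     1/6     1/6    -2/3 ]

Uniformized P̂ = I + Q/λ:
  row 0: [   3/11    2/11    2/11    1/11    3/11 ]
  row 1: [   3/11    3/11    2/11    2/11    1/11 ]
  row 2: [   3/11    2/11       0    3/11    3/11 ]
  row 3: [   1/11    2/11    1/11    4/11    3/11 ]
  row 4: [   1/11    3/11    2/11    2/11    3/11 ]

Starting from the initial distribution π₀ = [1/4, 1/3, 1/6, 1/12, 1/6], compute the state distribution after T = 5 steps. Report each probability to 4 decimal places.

π = [0.1913, 0.2232, 0.1372, 0.2161, 0.2321]

t=0: π = [0.2500, 0.3333, 0.1667, 0.0833, 0.1667]
t=1: π = [0.2273, 0.2273, 0.1439, 0.1894, 0.2121]
t=2: π = [0.1997, 0.2218, 0.1384, 0.2087, 0.2314]
t=3: π = [0.1927, 0.2230, 0.1377, 0.2142, 0.2324]
t=4: π = [0.1915, 0.2232, 0.1373, 0.2158, 0.2322]
t=5: π = [0.1913, 0.2232, 0.1372, 0.2161, 0.2321]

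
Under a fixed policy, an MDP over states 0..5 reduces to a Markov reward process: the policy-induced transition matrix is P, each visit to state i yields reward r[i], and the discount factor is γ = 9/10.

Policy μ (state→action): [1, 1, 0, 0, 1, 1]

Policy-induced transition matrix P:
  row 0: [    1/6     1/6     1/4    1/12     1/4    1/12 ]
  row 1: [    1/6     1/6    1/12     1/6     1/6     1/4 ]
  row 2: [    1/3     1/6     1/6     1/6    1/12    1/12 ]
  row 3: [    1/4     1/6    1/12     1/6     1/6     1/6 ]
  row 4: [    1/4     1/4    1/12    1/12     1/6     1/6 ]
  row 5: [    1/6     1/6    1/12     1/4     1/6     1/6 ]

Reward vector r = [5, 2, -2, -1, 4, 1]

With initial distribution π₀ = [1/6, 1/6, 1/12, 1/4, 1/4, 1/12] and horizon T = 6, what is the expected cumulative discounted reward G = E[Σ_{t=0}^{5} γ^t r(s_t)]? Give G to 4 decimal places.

t=0: π = [0.1667, 0.1667, 0.0833, 0.2500, 0.2500, 0.0833], E[r] = 1.8333, γ^t·E[r] = 1.833333, running G = 1.833333
t=1: π = [0.2222, 0.1875, 0.1181, 0.1389, 0.1736, 0.1597], E[r] = 1.9653, γ^t·E[r] = 1.768750, running G = 3.602083
t=2: π = [0.2124, 0.1811, 0.1302, 0.1470, 0.1753, 0.1539], E[r] = 1.8721, γ^t·E[r] = 1.516406, running G = 5.118490
t=3: π = [0.2152, 0.1813, 0.1296, 0.1472, 0.1735, 0.1532], E[r] = 1.8796, γ^t·E[r] = 1.370250, running G = 6.488740
t=4: π = [0.2150, 0.1811, 0.1300, 0.1470, 0.1738, 0.1530], E[r] = 1.8784, γ^t·E[r] = 1.232421, running G = 7.721160
t=5: π = [0.2151, 0.1812, 0.1300, 0.1470, 0.1737, 0.1530], E[r] = 1.8786, γ^t·E[r] = 1.109320, running G = 8.830481

G = 8.8305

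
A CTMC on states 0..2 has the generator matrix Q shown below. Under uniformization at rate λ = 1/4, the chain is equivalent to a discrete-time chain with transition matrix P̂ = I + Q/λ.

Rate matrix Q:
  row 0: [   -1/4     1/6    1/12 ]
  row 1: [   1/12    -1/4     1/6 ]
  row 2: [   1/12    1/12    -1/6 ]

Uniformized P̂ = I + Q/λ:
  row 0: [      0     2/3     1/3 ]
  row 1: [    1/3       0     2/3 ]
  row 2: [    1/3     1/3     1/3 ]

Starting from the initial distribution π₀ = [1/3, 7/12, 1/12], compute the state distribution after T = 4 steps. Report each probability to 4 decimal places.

π = [0.2510, 0.3117, 0.4372]

t=0: π = [0.3333, 0.5833, 0.0833]
t=1: π = [0.2222, 0.2500, 0.5278]
t=2: π = [0.2593, 0.3241, 0.4167]
t=3: π = [0.2469, 0.3117, 0.4414]
t=4: π = [0.2510, 0.3117, 0.4372]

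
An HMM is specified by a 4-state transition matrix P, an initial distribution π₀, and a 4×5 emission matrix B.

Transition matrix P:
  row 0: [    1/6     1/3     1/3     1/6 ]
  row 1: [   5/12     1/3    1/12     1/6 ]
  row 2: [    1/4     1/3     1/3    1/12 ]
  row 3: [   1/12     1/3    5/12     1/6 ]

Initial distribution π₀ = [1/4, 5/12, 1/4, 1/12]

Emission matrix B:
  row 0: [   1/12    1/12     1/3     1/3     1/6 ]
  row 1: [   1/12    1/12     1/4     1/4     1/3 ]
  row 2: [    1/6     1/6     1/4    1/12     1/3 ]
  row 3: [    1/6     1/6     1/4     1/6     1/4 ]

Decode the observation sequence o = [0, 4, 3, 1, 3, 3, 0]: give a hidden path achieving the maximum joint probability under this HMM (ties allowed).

path = [2, 1, 0, 2, 1, 0, 2]

t=0: δ = [2.083e-02, 3.472e-02, 4.167e-02, 1.389e-02]  (obs o_0=0)
t=1: δ = [2.411e-03, 4.630e-03, 4.630e-03, 1.447e-03]  ψ = [1, 2, 2, 1]  (obs o_1=4)
t=2: δ = [6.430e-04, 3.858e-04, 1.286e-04, 1.286e-04]  ψ = [1, 1, 2, 1]  (obs o_2=3)
t=3: δ = [1.340e-05, 1.786e-05, 3.572e-05, 1.786e-05]  ψ = [1, 0, 0, 0]  (obs o_3=1)
t=4: δ = [2.977e-06, 2.977e-06, 9.923e-07, 4.961e-07]  ψ = [2, 2, 2, 1]  (obs o_4=3)
t=5: δ = [4.135e-07, 2.481e-07, 8.269e-08, 8.269e-08]  ψ = [1, 0, 0, 0]  (obs o_5=3)
t=6: δ = [8.614e-09, 1.148e-08, 2.297e-08, 1.148e-08]  ψ = [1, 0, 0, 0]  (obs o_6=0)
backtrack: best end state = 2; path = [2, 1, 0, 2, 1, 0, 2]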